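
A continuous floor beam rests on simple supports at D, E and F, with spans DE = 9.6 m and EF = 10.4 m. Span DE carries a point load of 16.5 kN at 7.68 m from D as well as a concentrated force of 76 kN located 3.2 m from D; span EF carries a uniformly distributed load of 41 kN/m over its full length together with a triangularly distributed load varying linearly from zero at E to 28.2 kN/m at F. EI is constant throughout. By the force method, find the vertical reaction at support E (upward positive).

Release continuity at E by inserting a hinge; the redundant is the internal moment M_E. The primary structure is two simply-supported spans DE and EF.
Discontinuity in slope at E on the released structure — sum the simple-span end rotations:
  span DE: point load 16.5 at a = 7.68: Pab(L + a)/(6LEI) = 72.99/EI
  span DE: point load 76 at a = 3.2: Pab(L + a)/(6LEI) = 345.9/EI
  span EF: UDL 41: wL³/(24EI) = 1922/EI
  span EF: triangular load, peak 28.2: 7w₀L³/(360EI) = 616.8/EI
  relative rotation θ_0 = (418.9 + 2538)/EI = 2957/EI
A unit hogging moment at E produces rotation L₁/(3EI) + L₂/(3EI) = 6.667/EI.
Slope continuity at E: θ_0 = M_E·6.667/EI, so M_E = 2957/6.667 = 443.6 kN·m (hogging).
Span DE, ΣM about D with M_E applied at E: R_E^{DE}·9.6 = 369.9 + 443.6, so R_E^{DE} = 84.74 kN and R_D = 92.5 − 84.74 = 7.759 kN.
Span EF, ΣM about F: R_E^{EF}·10.4 = 2726 + 443.6, so R_E^{EF} = 304.7 kN and R_F = 573 − 304.7 = 268.3 kN.
R_E = 84.74 + 304.7 = 389.5 kN.

R_E = 389.5 kN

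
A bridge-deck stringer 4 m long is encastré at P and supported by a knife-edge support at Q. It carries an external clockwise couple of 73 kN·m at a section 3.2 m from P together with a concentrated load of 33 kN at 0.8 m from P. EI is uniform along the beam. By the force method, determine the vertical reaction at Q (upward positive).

R_Q = 28.13 kN

Release the roller at Q. Primary structure: cantilever fixed at P.
Primary-structure tip deflection at Q by superposition:
  clockwise couple 73 at a = 3.2: M₀a(2L − a)/(2EI) = 560.6/EI
  point load 33 at a = 0.8: Pa²(3L − a)/(6EI) = 39.42/EI
  δ_0 = 600.1/EI
Flexibility coefficient — unit upward force at Q: δ_{QQ} = L³/(3EI) = 21.33/EI.
The prop prevents deflection at Q: R_Q = δ_0/δ_{QQ} = 600.1/21.33 = 28.13 kN.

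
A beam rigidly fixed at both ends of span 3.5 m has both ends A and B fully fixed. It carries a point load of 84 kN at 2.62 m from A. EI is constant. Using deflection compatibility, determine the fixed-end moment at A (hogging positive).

Take the two fixed-end moments M_A, M_B as redundants; the released structure is the simple span AB.
Simple-span end rotations at A and B under the given loads:
  at A: point load 84 at a = 2.62: Pab(L + b)/(6LEI) = 40.39/EI
  at B: point load 84 at a = 2.62: Pab(L + a)/(6LEI) = 56.44/EI
  θ_A0 = 40.39/EI,  θ_B0 = 56.44/EI
Flexibility coefficients: a unit moment at one end gives L/(3EI) there and L/(6EI) at the far end, so f₁₁ = f₂₂ = 1.167/EI and f₁₂ = f₂₁ = 0.5833/EI.
Compatibility — zero rotation at each built-in end:
  1.167 M_A + 0.5833 M_B = 40.39
  0.5833 M_A + 1.167 M_B = 56.44
Solving the pair gives M_A = 13.91 kN·m and M_B = 41.42 kN·m (hogging).

M_A = 13.91 kN·m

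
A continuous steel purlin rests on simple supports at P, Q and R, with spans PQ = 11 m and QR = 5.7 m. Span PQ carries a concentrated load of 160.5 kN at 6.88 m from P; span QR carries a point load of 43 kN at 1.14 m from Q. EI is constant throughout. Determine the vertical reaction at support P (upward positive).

R_P = 38.89 kN

Insert a hinge at Q; M_Q is the redundant, and each span becomes simply supported.
End slopes at the hinge Q, treating each span as simply supported:
  span PQ: point load 160.5 at a = 6.88: Pab(L + a)/(6LEI) = 1232/EI
  span QR: point load 43 at a = 1.14: Pab(L + b)/(6LEI) = 67.06/EI
  relative rotation θ_0 = (1232 + 67.06)/EI = 1300/EI
A unit hogging moment at Q produces rotation L₁/(3EI) + L₂/(3EI) = 5.567/EI.
Compatibility: M_Q·(L₁+L₂)/(3EI) = θ_0, giving M_Q = 233.5 kN·m (hogging).
Span PQ, ΣM about P with M_Q applied at Q: R_Q^{PQ}·11 = 1104 + 233.5, so R_Q^{PQ} = 121.6 kN and R_P = 160.5 − 121.6 = 38.89 kN.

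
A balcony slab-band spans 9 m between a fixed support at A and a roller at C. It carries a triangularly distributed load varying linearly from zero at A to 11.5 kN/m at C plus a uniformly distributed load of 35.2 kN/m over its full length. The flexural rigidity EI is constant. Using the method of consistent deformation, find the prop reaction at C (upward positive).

Choose R_C as the redundant. The primary structure is the cantilever fixed at A.
Downward deflection at the released point C due to the loads:
  triangular load, peak 11.5 at the free end: 11w₀L⁴/(120EI) = 6916/EI
  UDL 35.2: wL⁴/(8EI) = 28868/EI
  δ_0 = 35785/EI
Tip deflection under a unit load at C: L³/(3EI) = 243/EI.
Compatibility at C: δ_0 − R_C·δ_{CC} = 0, so R_C = 35785/243 = 147.3 kN.

R_C = 147.3 kN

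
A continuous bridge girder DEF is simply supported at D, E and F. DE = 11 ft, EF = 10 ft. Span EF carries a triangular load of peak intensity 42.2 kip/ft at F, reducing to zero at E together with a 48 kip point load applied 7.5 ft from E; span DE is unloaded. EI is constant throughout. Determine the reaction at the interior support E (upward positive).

Release continuity at E by inserting a hinge; the redundant is the internal moment M_E. The primary structure is two simply-supported spans DE and EF.
Rotations at E on the released spans (each span's end-slope, ×1/EI):
  span EF: triangular load, peak 42.2: 7w₀L³/(360EI) = 820.6/EI
  span EF: point load 48 at a = 7.5: Pab(L + b)/(6LEI) = 187.5/EI
  relative rotation θ_0 = (0 + 1008)/EI = 1008/EI
A unit hogging moment at E produces rotation L₁/(3EI) + L₂/(3EI) = 7/EI.
Slope continuity at E: θ_0 = M_E·7/EI, so M_E = 1008/7 = 144 kip·ft (hogging).
Span DE, ΣM about D with M_E applied at E: R_E^{DE}·11 = 0 + 144, so R_E^{DE} = 13.09 kip and R_D = 0 − 13.09 = -13.09 kip.
Span EF, ΣM about F: R_E^{EF}·10 = 823.3 + 144, so R_E^{EF} = 96.73 kip and R_F = 259 − 96.73 = 162.3 kip.
R_E = 13.09 + 96.73 = 109.8 kip.

R_E = 109.8 kip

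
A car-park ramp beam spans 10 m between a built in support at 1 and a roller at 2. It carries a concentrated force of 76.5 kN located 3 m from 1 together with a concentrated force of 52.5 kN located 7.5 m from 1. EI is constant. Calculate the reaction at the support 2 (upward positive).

Release the roller at 2. Primary structure: cantilever fixed at 1.
Free-end deflection of the primary structure under the applied loading (downward +):
  point load 76.5 at a = 3: Pa²(3L − a)/(6EI) = 3098/EI
  point load 52.5 at a = 7.5: Pa²(3L − a)/(6EI) = 11074/EI
  δ_0 = 14172/EI
Tip deflection under a unit load at 2: L³/(3EI) = 333.3/EI.
The prop prevents deflection at 2: R_2 = δ_0/δ_{22} = 14172/333.3 = 42.52 kN.

R_2 = 42.52 kN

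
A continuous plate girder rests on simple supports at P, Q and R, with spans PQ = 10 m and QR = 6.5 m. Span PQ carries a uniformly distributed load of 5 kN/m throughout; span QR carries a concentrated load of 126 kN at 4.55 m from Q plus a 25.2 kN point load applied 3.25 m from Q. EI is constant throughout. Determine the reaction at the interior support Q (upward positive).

Insert a hinge at Q; M_Q is the redundant, and each span becomes simply supported.
Rotations at Q on the released spans (each span's end-slope, ×1/EI):
  span PQ: UDL 5: wL³/(24EI) = 208.3/EI
  span QR: point load 126 at a = 4.55: Pab(L + b)/(6LEI) = 242.2/EI
  span QR: point load 25.2 at a = 3.25: Pab(L + b)/(6LEI) = 66.54/EI
  relative rotation θ_0 = (208.3 + 308.8)/EI = 517.1/EI
A unit hogging moment at Q produces rotation L₁/(3EI) + L₂/(3EI) = 5.5/EI.
Slope continuity at Q: θ_0 = M_Q·5.5/EI, so M_Q = 517.1/5.5 = 94.02 kN·m (hogging).
Span PQ, ΣM about P with M_Q applied at Q: R_Q^{PQ}·10 = 250 + 94.02, so R_Q^{PQ} = 34.4 kN and R_P = 50 − 34.4 = 15.6 kN.
Span QR, ΣM about R: R_Q^{QR}·6.5 = 327.6 + 94.02, so R_Q^{QR} = 64.86 kN and R_R = 151.2 − 64.86 = 86.34 kN.
R_Q = 34.4 + 64.86 = 99.27 kN.

R_Q = 99.27 kN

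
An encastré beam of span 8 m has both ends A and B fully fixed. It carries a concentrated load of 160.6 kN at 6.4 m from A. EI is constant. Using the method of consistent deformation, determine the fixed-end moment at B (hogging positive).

M_B = 164.5 kN·m

Take the two fixed-end moments M_A, M_B as redundants; the released structure is the simple span AB.
On the primary (simply-supported) span, the end slopes from the loading are:
  at A: point load 160.6 at a = 6.4: Pab(L + b)/(6LEI) = 328.9/EI
  at B: point load 160.6 at a = 6.4: Pab(L + a)/(6LEI) = 493.4/EI
  θ_A0 = 328.9/EI,  θ_B0 = 493.4/EI
Flexibility coefficients: a unit moment at one end gives L/(3EI) there and L/(6EI) at the far end, so f₁₁ = f₂₂ = 2.667/EI and f₁₂ = f₂₁ = 1.333/EI.
Compatibility — zero rotation at each built-in end:
  2.667 M_A + 1.333 M_B = 328.9
  1.333 M_A + 2.667 M_B = 493.4
Solving the pair gives M_A = 41.11 kN·m and M_B = 164.5 kN·m (hogging).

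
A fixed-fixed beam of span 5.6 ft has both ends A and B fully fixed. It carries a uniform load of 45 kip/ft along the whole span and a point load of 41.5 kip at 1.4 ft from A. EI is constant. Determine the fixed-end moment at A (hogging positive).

Release both end moments; the primary structure is a simply-supported span AB with redundants M_A and M_B.
Simple-span end rotations at A and B under the given loads:
  at A: UDL 45: wL³/(24EI) = 329.3/EI
  at B: UDL 45: wL³/(24EI) = 329.3/EI
  at A: point load 41.5 at a = 1.4: Pab(L + b)/(6LEI) = 71.17/EI
  at B: point load 41.5 at a = 1.4: Pab(L + a)/(6LEI) = 50.84/EI
  θ_A0 = 400.5/EI,  θ_B0 = 380.1/EI
Flexibility coefficients: a unit moment at one end gives L/(3EI) there and L/(6EI) at the far end, so f₁₁ = f₂₂ = 1.867/EI and f₁₂ = f₂₁ = 0.9333/EI.
Compatibility — zero rotation at each built-in end:
  1.867 M_A + 0.9333 M_B = 400.5
  0.9333 M_A + 1.867 M_B = 380.1
Solving the pair gives M_A = 150.3 kip·ft and M_B = 128.5 kip·ft (hogging).

M_A = 150.3 kip·ft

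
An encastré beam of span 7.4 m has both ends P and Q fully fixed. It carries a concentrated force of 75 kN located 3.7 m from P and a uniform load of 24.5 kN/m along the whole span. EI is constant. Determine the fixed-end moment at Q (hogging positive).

M_Q = 181.2 kN·m

Release both end moments; the primary structure is a simply-supported span PQ with redundants M_P and M_Q.
On the primary (simply-supported) span, the end slopes from the loading are:
  at P: point load 75 at a = 3.7: Pab(L + b)/(6LEI) = 256.7/EI
  at Q: point load 75 at a = 3.7: Pab(L + a)/(6LEI) = 256.7/EI
  at P: UDL 24.5: wL³/(24EI) = 413.7/EI
  at Q: UDL 24.5: wL³/(24EI) = 413.7/EI
  θ_P0 = 670.4/EI,  θ_Q0 = 670.4/EI
Flexibility coefficients: a unit moment at one end gives L/(3EI) there and L/(6EI) at the far end, so f₁₁ = f₂₂ = 2.467/EI and f₁₂ = f₂₁ = 1.233/EI.
Compatibility — zero rotation at each built-in end:
  2.467 M_P + 1.233 M_Q = 670.4
  1.233 M_P + 2.467 M_Q = 670.4
Solving the pair gives M_P = 181.2 kN·m and M_Q = 181.2 kN·m (hogging).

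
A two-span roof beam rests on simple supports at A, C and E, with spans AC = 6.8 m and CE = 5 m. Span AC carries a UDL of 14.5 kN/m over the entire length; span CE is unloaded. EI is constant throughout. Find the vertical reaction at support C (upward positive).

Insert a hinge at C; M_C is the redundant, and each span becomes simply supported.
End slopes at the hinge C, treating each span as simply supported:
  span AC: UDL 14.5: wL³/(24EI) = 190/EI
  relative rotation θ_0 = (190 + 0)/EI = 190/EI
A unit hogging moment at C produces rotation L₁/(3EI) + L₂/(3EI) = 3.933/EI.
Slope continuity at C: θ_0 = M_C·3.933/EI, so M_C = 190/3.933 = 48.3 kN·m (hogging).
Span AC, ΣM about A with M_C applied at C: R_C^{AC}·6.8 = 335.2 + 48.3, so R_C^{AC} = 56.4 kN and R_A = 98.6 − 56.4 = 42.2 kN.
Span CE, ΣM about E: R_C^{CE}·5 = 0 + 48.3, so R_C^{CE} = 9.659 kN and R_E = 0 − 9.659 = -9.659 kN.
R_C = 56.4 + 9.659 = 66.06 kN.

R_C = 66.06 kN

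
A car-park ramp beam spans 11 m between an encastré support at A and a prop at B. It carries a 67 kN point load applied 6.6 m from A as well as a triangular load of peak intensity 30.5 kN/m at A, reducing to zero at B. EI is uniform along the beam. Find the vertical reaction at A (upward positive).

Remove the prop at B; the released (primary) structure is a cantilever built in at A.
Free-end deflection of the primary structure under the applied loading (downward +):
  point load 67 at a = 6.6: Pa²(3L − a)/(6EI) = 12841/EI
  triangular load, peak 30.5 at the fixed end: w₀L⁴/(30EI) = 14885/EI
  δ_0 = 27727/EI
Tip deflection under a unit load at B: L³/(3EI) = 443.7/EI.
The prop prevents deflection at B: R_B = δ_0/δ_{BB} = 27727/443.7 = 62.49 kN.
Vertical equilibrium: R_A = ΣP − R_B = 234.8 − 62.49 = 172.3 kN.

R_A = 172.3 kN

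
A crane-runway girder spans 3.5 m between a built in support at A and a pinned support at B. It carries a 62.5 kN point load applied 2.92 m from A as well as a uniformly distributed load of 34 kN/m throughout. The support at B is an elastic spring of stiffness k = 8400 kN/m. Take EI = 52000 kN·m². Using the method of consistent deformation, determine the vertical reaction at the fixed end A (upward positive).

R_A = 117.5 kN

Choose R_B as the redundant. The primary structure is the cantilever fixed at A.
Primary-structure tip deflection at B by superposition:
  point load 62.5 at a = 2.92: Pa²(3L − a)/(6EI) = 673.2/EI
  UDL 34: wL⁴/(8EI) = 637.8/EI
  δ_0 = 1311/EI
Tip deflection under a unit load at B: L³/(3EI) = 14.29/EI.
With EI = 52000 kN·m²: δ_0 = 0.025211 m and δ_{BB} = 0.000275 m/kN.
Compatibility — the spring shortens by R_B/k under the reaction it provides: δ_0 − R_B·δ_{BB} = R_B/k. With 1/k = 0.000119 m/kN, R_B = δ_0 / (δ_{BB} + 1/k) = 0.025211 / (0.000275 + 0.000119) = 64.01 kN.
Vertical equilibrium: R_A = ΣP − R_B = 181.5 − 64.01 = 117.5 kN.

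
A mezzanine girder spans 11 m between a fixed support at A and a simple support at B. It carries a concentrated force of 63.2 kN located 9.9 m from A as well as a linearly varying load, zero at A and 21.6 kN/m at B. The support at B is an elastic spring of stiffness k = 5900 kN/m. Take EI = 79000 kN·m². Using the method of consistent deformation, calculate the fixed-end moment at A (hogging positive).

Remove the prop at B; the released (primary) structure is a cantilever built in at A.
Free-end deflection of the primary structure under the applied loading (downward +):
  point load 63.2 at a = 9.9: Pa²(3L − a)/(6EI) = 23848/EI
  triangular load, peak 21.6 at the free end: 11w₀L⁴/(120EI) = 28989/EI
  δ_0 = 52837/EI
Tip deflection under a unit load at B: L³/(3EI) = 443.7/EI.
With EI = 79000 kN·m²: δ_0 = 0.66882 m and δ_{BB} = 0.005616 m/kN.
Compatibility — the spring shortens by R_B/k under the reaction it provides: δ_0 − R_B·δ_{BB} = R_B/k. With 1/k = 0.000169 m/kN, R_B = δ_0 / (δ_{BB} + 1/k) = 0.66882 / (0.005616 + 0.000169) = 115.6 kN.
Moment equilibrium about A: M_A = Σ(load moments about A) − R_B·L = 1497 − 115.6×11 = 225.3 kN·m.

M_A = 225.3 kN·m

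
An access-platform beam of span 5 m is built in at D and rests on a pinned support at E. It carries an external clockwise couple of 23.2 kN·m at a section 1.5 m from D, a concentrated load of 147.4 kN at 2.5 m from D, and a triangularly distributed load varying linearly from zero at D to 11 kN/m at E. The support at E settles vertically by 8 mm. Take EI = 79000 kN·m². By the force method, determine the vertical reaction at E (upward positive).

Choose R_E as the redundant. The primary structure is the cantilever fixed at D.
Free-end deflection of the primary structure under the applied loading (downward +):
  clockwise couple 23.2 at a = 1.5: M₀a(2L − a)/(2EI) = 147.9/EI
  point load 147.4 at a = 2.5: Pa²(3L − a)/(6EI) = 1919/EI
  triangular load, peak 11 at the free end: 11w₀L⁴/(120EI) = 630.2/EI
  δ_0 = 2697/EI
Flexibility coefficient — unit upward force at E: δ_{EE} = L³/(3EI) = 41.67/EI.
With EI = 79000 kN·m²: δ_0 = 0.034144 m and δ_{EE} = 0.000527 m/kN.
Compatibility — the beam at E must follow the support down by 0.008 m: δ_0 − R_E·δ_{EE} = 0.008, so R_E = (0.034144 − 0.008)/0.000527 = 49.57 kN.

R_E = 49.57 kN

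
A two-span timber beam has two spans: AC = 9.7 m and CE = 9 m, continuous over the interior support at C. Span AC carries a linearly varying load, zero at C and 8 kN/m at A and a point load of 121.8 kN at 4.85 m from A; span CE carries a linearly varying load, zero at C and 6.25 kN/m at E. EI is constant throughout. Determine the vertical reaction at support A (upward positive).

Insert a hinge at C; M_C is the redundant, and each span becomes simply supported.
Discontinuity in slope at C on the released structure — sum the simple-span end rotations:
  span AC: triangular load, peak 8: 7w₀L³/(360EI) = 142/EI
  span AC: point load 121.8 at a = 4.85: Pab(L + a)/(6LEI) = 716.3/EI
  span CE: triangular load, peak 6.25: 7w₀L³/(360EI) = 88.59/EI
  relative rotation θ_0 = (858.2 + 88.59)/EI = 946.8/EI
A unit hogging moment at C produces rotation L₁/(3EI) + L₂/(3EI) = 6.233/EI.
Slope continuity at C: θ_0 = M_C·6.233/EI, so M_C = 946.8/6.233 = 151.9 kN·m (hogging).
Span AC, ΣM about A with M_C applied at C: R_C^{AC}·9.7 = 716.2 + 151.9, so R_C^{AC} = 89.49 kN and R_A = 160.6 − 89.49 = 71.11 kN.

R_A = 71.11 kN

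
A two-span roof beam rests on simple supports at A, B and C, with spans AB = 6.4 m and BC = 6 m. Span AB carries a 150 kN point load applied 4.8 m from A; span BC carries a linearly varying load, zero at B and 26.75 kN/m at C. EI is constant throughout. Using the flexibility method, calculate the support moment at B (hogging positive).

Release continuity at B by inserting a hinge; the redundant is the internal moment M_B. The primary structure is two simply-supported spans AB and BC.
End slopes at the hinge B, treating each span as simply supported:
  span AB: point load 150 at a = 4.8: Pab(L + a)/(6LEI) = 336/EI
  span BC: triangular load, peak 26.75: 7w₀L³/(360EI) = 112.3/EI
  relative rotation θ_0 = (336 + 112.3)/EI = 448.4/EI
A unit hogging moment at B produces rotation L₁/(3EI) + L₂/(3EI) = 4.133/EI.
Compatibility: M_B·(L₁+L₂)/(3EI) = θ_0, giving M_B = 108.5 kN·m (hogging).

M_B = 108.5 kN·m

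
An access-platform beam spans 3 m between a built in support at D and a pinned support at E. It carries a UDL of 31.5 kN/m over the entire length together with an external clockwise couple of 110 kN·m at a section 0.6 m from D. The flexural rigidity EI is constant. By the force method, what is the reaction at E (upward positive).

R_E = 55.24 kN

Take the reaction at E as the redundant and release it; the primary structure is a cantilever fixed at D.
Downward deflection at the released point E due to the loads:
  UDL 31.5: wL⁴/(8EI) = 318.9/EI
  clockwise couple 110 at a = 0.6: M₀a(2L − a)/(2EI) = 178.2/EI
  δ_0 = 497.1/EI
Flexibility coefficient — unit upward force at E: δ_{EE} = L³/(3EI) = 9/EI.
Compatibility at E: δ_0 − R_E·δ_{EE} = 0, so R_E = 497.1/9 = 55.24 kN.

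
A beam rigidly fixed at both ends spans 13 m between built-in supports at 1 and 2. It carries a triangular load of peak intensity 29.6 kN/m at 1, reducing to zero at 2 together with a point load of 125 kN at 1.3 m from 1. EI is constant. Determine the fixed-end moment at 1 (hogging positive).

Release both end moments; the primary structure is a simply-supported span 12 with redundants M_1 and M_2.
On the primary (simply-supported) span, the end slopes from the loading are:
  at 1: triangular load, peak 29.6: w₀L³/(45EI) = 1445/EI
  at 2: triangular load, peak 29.6: 7w₀L³/(360EI) = 1264/EI
  at 1: point load 125 at a = 1.3: Pab(L + b)/(6LEI) = 602.1/EI
  at 2: point load 125 at a = 1.3: Pab(L + a)/(6LEI) = 348.6/EI
  θ_10 = 2047/EI,  θ_20 = 1613/EI
Flexibility coefficients: a unit moment at one end gives L/(3EI) there and L/(6EI) at the far end, so f₁₁ = f₂₂ = 4.333/EI and f₁₂ = f₂₁ = 2.167/EI.
Compatibility — zero rotation at each built-in end:
  4.333 M_1 + 2.167 M_2 = 2047
  2.167 M_1 + 4.333 M_2 = 1613
Solving the pair gives M_1 = 381.7 kN·m and M_2 = 181.4 kN·m (hogging).

M_1 = 381.7 kN·m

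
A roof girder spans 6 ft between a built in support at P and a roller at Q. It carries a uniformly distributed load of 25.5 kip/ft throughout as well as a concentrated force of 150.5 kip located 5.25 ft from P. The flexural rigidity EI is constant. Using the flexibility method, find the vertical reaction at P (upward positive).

Remove the prop at Q; the released (primary) structure is a cantilever built in at P.
Downward deflection at the released point Q due to the loads:
  UDL 25.5: wL⁴/(8EI) = 4131/EI
  point load 150.5 at a = 5.25: Pa²(3L − a)/(6EI) = 8815/EI
  δ_0 = 12946/EI
Flexibility coefficient — unit upward force at Q: δ_{QQ} = L³/(3EI) = 72/EI.
Compatibility at Q: δ_0 − R_Q·δ_{QQ} = 0, so R_Q = 12946/72 = 179.8 kip.
Vertical equilibrium: R_P = ΣP − R_Q = 303.5 − 179.8 = 123.7 kip.

R_P = 123.7 kip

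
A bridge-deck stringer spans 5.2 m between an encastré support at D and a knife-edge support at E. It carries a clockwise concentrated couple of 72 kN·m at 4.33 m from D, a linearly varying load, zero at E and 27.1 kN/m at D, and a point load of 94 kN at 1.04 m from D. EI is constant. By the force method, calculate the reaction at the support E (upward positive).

Release the roller at E. Primary structure: cantilever fixed at D.
Primary-structure tip deflection at E by superposition:
  clockwise couple 72 at a = 4.33: M₀a(2L − a)/(2EI) = 946.2/EI
  triangular load, peak 27.1 at the fixed end: w₀L⁴/(30EI) = 660.5/EI
  point load 94 at a = 1.04: Pa²(3L − a)/(6EI) = 246.7/EI
  δ_0 = 1853/EI
Flexibility coefficient — unit upward force at E: δ_{EE} = L³/(3EI) = 46.87/EI.
The prop prevents deflection at E: R_E = δ_0/δ_{EE} = 1853/46.87 = 39.54 kN.

R_E = 39.54 kN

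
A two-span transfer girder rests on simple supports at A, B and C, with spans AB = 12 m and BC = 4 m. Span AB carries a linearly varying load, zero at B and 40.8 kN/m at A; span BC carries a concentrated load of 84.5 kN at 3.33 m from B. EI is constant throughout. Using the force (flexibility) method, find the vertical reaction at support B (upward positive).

R_B = 183.7 kN

Take M_B as the redundant. Released structure: two simple spans AB and BC with a hinge at B.
End slopes at the hinge B, treating each span as simply supported:
  span AB: triangular load, peak 40.8: 7w₀L³/(360EI) = 1371/EI
  span BC: point load 84.5 at a = 3.33: Pab(L + b)/(6LEI) = 36.68/EI
  relative rotation θ_0 = (1371 + 36.68)/EI = 1408/EI
A unit hogging moment at B produces rotation L₁/(3EI) + L₂/(3EI) = 5.333/EI.
Compatibility: M_B·(L₁+L₂)/(3EI) = θ_0, giving M_B = 263.9 kN·m (hogging).
Span AB, ΣM about A with M_B applied at B: R_B^{AB}·12 = 979.2 + 263.9, so R_B^{AB} = 103.6 kN and R_A = 244.8 − 103.6 = 141.2 kN.
Span BC, ΣM about C: R_B^{BC}·4 = 56.62 + 263.9, so R_B^{BC} = 80.13 kN and R_C = 84.5 − 80.13 = 4.367 kN.
R_B = 103.6 + 80.13 = 183.7 kN.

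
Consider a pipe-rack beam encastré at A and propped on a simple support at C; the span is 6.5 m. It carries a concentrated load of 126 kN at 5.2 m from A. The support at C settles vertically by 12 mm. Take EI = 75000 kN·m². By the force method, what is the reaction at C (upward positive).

R_C = 78.87 kN

Take the reaction at C as the redundant and release it; the primary structure is a cantilever fixed at A.
Primary-structure tip deflection at C by superposition:
  point load 126 at a = 5.2: Pa²(3L − a)/(6EI) = 8120/EI
Tip deflection under a unit load at C: L³/(3EI) = 91.54/EI.
With EI = 75000 kN·m²: δ_0 = 0.10827 m and δ_{CC} = 0.001221 m/kN.
Compatibility — the beam at C must follow the support down by 0.012 m: δ_0 − R_C·δ_{CC} = 0.012, so R_C = (0.10827 − 0.012)/0.001221 = 78.87 kN.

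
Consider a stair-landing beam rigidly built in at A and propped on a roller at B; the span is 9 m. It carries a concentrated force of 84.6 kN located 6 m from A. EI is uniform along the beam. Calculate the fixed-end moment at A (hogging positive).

M_A = 112.8 kN·m

Release the roller at B. Primary structure: cantilever fixed at A.
Primary-structure tip deflection at B by superposition:
  point load 84.6 at a = 6: Pa²(3L − a)/(6EI) = 10660/EI
Flexibility coefficient — unit upward force at B: δ_{BB} = L³/(3EI) = 243/EI.
Compatibility at B: δ_0 − R_B·δ_{BB} = 0, so R_B = 10660/243 = 43.87 kN.
Moment equilibrium about A: M_A = Σ(load moments about A) − R_B·L = 507.6 − 43.87×9 = 112.8 kN·m.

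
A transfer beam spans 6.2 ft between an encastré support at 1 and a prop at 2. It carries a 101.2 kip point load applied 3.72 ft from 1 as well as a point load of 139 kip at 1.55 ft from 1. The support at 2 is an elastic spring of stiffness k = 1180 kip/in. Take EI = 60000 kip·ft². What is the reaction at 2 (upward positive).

R_2 = 52.85 kip

Release the roller at 2. Primary structure: cantilever fixed at 1.
Primary-structure tip deflection at 2 by superposition:
  point load 101.2 at a = 3.72: Pa²(3L − a)/(6EI) = 3473/EI
  point load 139 at a = 1.55: Pa²(3L − a)/(6EI) = 949/EI
  δ_0 = 4422/EI
Tip deflection under a unit load at 2: L³/(3EI) = 79.44/EI.
With EI = 60000 kip·ft²: δ_0 = 0.073701 ft and δ_{22} = 0.001324 ft/kip.
Compatibility — the spring shortens by R_2/k under the reaction it provides: δ_0 − R_2·δ_{22} = R_2/k. With 1/k = 1/(1180×12) ft/kip = 0.000071 ft/kip, R_2 = δ_0 / (δ_{22} + 1/k) = 0.073701 / (0.001324 + 0.000071) = 52.85 kip.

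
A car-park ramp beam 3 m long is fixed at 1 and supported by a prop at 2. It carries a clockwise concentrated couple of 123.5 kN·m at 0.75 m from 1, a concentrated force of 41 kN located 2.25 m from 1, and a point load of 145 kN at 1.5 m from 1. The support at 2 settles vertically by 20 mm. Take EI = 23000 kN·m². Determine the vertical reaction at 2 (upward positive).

R_2 = 47.16 kN

Remove the prop at 2; the released (primary) structure is a cantilever built in at 1.
Downward deflection at the released point 2 due to the loads:
  clockwise couple 123.5 at a = 0.75: M₀a(2L − a)/(2EI) = 243.1/EI
  point load 41 at a = 2.25: Pa²(3L − a)/(6EI) = 233.5/EI
  point load 145 at a = 1.5: Pa²(3L − a)/(6EI) = 407.8/EI
  δ_0 = 884.5/EI
Flexibility coefficient — unit upward force at 2: δ_{22} = L³/(3EI) = 9/EI.
With EI = 23000 kN·m²: δ_0 = 0.038455 m and δ_{22} = 0.000391 m/kN.
Compatibility — the beam at 2 must follow the support down by 0.02 m: δ_0 − R_2·δ_{22} = 0.02, so R_2 = (0.038455 − 0.02)/0.000391 = 47.16 kN.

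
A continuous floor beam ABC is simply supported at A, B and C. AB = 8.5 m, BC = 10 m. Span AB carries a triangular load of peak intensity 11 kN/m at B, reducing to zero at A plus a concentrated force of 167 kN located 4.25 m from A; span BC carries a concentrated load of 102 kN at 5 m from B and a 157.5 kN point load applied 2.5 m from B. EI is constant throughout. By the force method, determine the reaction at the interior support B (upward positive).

R_B = 368.6 kN

Release continuity at B by inserting a hinge; the redundant is the internal moment M_B. The primary structure is two simply-supported spans AB and BC.
Rotations at B on the released spans (each span's end-slope, ×1/EI):
  span AB: triangular load, peak 11: w₀L³/(45EI) = 150.1/EI
  span AB: point load 167 at a = 4.25: Pab(L + a)/(6LEI) = 754.1/EI
  span BC: point load 102 at a = 5: Pab(L + b)/(6LEI) = 637.5/EI
  span BC: point load 157.5 at a = 2.5: Pab(L + b)/(6LEI) = 861.3/EI
  relative rotation θ_0 = (904.2 + 1499)/EI = 2403/EI
A unit hogging moment at B produces rotation L₁/(3EI) + L₂/(3EI) = 6.167/EI.
Compatibility: M_B·(L₁+L₂)/(3EI) = θ_0, giving M_B = 389.7 kN·m (hogging).
Span AB, ΣM about A with M_B applied at B: R_B^{AB}·8.5 = 974.7 + 389.7, so R_B^{AB} = 160.5 kN and R_A = 213.8 − 160.5 = 53.24 kN.
Span BC, ΣM about C: R_B^{BC}·10 = 1691 + 389.7, so R_B^{BC} = 208.1 kN and R_C = 259.5 − 208.1 = 51.41 kN.
R_B = 160.5 + 208.1 = 368.6 kN.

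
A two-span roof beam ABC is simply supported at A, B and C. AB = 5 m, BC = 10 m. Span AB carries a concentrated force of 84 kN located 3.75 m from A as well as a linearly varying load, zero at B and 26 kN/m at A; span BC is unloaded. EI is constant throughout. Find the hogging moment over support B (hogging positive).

Take M_B as the redundant. Released structure: two simple spans AB and BC with a hinge at B.
End slopes at the hinge B, treating each span as simply supported:
  span AB: point load 84 at a = 3.75: Pab(L + a)/(6LEI) = 114.8/EI
  span AB: triangular load, peak 26: 7w₀L³/(360EI) = 63.19/EI
  relative rotation θ_0 = (178 + 0)/EI = 178/EI
A unit hogging moment at B produces rotation L₁/(3EI) + L₂/(3EI) = 5/EI.
Slope continuity at B: θ_0 = M_B·5/EI, so M_B = 178/5 = 35.61 kN·m (hogging).

M_B = 35.61 kN·m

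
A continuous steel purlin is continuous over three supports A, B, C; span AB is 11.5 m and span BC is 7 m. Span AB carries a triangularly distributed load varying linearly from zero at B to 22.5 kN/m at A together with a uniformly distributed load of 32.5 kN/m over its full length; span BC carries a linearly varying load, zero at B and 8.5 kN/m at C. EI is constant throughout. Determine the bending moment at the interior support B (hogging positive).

Release continuity at B by inserting a hinge; the redundant is the internal moment M_B. The primary structure is two simply-supported spans AB and BC.
Rotations at B on the released spans (each span's end-slope, ×1/EI):
  span AB: triangular load, peak 22.5: 7w₀L³/(360EI) = 665.4/EI
  span AB: UDL 32.5: wL³/(24EI) = 2060/EI
  span BC: triangular load, peak 8.5: 7w₀L³/(360EI) = 56.69/EI
  relative rotation θ_0 = (2725 + 56.69)/EI = 2782/EI
A unit hogging moment at B produces rotation L₁/(3EI) + L₂/(3EI) = 6.167/EI.
Compatibility: M_B·(L₁+L₂)/(3EI) = θ_0, giving M_B = 451.1 kN·m (hogging).

M_B = 451.1 kN·m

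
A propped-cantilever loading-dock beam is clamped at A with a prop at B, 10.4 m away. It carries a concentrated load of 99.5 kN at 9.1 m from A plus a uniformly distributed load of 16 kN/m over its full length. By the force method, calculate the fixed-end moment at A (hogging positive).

Choose R_B as the redundant. The primary structure is the cantilever fixed at A.
Free-end deflection of the primary structure under the applied loading (downward +):
  point load 99.5 at a = 9.1: Pa²(3L − a)/(6EI) = 30349/EI
  UDL 16: wL⁴/(8EI) = 23397/EI
  δ_0 = 53746/EI
Tip deflection under a unit load at B: L³/(3EI) = 375/EI.
The prop prevents deflection at B: R_B = δ_0/δ_{BB} = 53746/375 = 143.3 kN.
Moment equilibrium about A: M_A = Σ(load moments about A) − R_B·L = 1771 − 143.3×10.4 = 280 kN·m.

M_A = 280 kN·m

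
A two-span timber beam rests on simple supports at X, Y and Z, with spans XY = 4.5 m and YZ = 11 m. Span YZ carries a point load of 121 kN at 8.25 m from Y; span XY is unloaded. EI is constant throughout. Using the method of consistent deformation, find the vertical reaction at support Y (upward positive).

R_Y = 64.91 kN

Insert a hinge at Y; M_Y is the redundant, and each span becomes simply supported.
Discontinuity in slope at Y on the released structure — sum the simple-span end rotations:
  span YZ: point load 121 at a = 8.25: Pab(L + b)/(6LEI) = 571.9/EI
  relative rotation θ_0 = (0 + 571.9)/EI = 571.9/EI
A unit hogging moment at Y produces rotation L₁/(3EI) + L₂/(3EI) = 5.167/EI.
Compatibility: M_Y·(L₁+L₂)/(3EI) = θ_0, giving M_Y = 110.7 kN·m (hogging).
Span XY, ΣM about X with M_Y applied at Y: R_Y^{XY}·4.5 = 0 + 110.7, so R_Y^{XY} = 24.6 kN and R_X = 0 − 24.6 = -24.6 kN.
Span YZ, ΣM about Z: R_Y^{YZ}·11 = 332.8 + 110.7, so R_Y^{YZ} = 40.31 kN and R_Z = 121 − 40.31 = 80.69 kN.
R_Y = 24.6 + 40.31 = 64.91 kN.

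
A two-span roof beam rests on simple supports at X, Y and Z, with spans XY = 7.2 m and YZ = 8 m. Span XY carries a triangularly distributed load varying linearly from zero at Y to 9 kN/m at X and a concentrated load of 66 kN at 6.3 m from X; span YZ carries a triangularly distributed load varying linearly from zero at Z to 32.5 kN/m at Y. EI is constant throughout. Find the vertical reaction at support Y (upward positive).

Take M_Y as the redundant. Released structure: two simple spans XY and YZ with a hinge at Y.
End slopes at the hinge Y, treating each span as simply supported:
  span XY: triangular load, peak 9: 7w₀L³/(360EI) = 65.32/EI
  span XY: point load 66 at a = 6.3: Pab(L + a)/(6LEI) = 116.9/EI
  span YZ: triangular load, peak 32.5: w₀L³/(45EI) = 369.8/EI
  relative rotation θ_0 = (182.3 + 369.8)/EI = 552/EI
A unit hogging moment at Y produces rotation L₁/(3EI) + L₂/(3EI) = 5.067/EI.
Compatibility: M_Y·(L₁+L₂)/(3EI) = θ_0, giving M_Y = 109 kN·m (hogging).
Span XY, ΣM about X with M_Y applied at Y: R_Y^{XY}·7.2 = 493.6 + 109, so R_Y^{XY} = 83.68 kN and R_X = 98.4 − 83.68 = 14.72 kN.
Span YZ, ΣM about Z: R_Y^{YZ}·8 = 693.3 + 109, so R_Y^{YZ} = 100.3 kN and R_Z = 130 − 100.3 = 29.71 kN.
R_Y = 83.68 + 100.3 = 184 kN.

R_Y = 184 kN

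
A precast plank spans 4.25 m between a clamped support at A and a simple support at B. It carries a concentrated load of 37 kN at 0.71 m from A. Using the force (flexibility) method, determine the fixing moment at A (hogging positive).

Release the roller at B. Primary structure: cantilever fixed at A.
Free-end deflection of the primary structure under the applied loading (downward +):
  point load 37 at a = 0.71: Pa²(3L − a)/(6EI) = 37.43/EI
Flexibility coefficient — unit upward force at B: δ_{BB} = L³/(3EI) = 25.59/EI.
Compatibility at B: δ_0 − R_B·δ_{BB} = 0, so R_B = 37.43/25.59 = 1.463 kN.
Moment equilibrium about A: M_A = Σ(load moments about A) − R_B·L = 26.27 − 1.463×4.25 = 20.05 kN·m.

M_A = 20.05 kN·m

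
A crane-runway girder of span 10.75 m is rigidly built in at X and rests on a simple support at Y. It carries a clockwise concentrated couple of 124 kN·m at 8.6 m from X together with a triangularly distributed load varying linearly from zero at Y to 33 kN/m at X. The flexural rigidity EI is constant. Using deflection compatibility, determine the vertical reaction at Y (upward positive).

R_Y = 52.09 kN

Take the reaction at Y as the redundant and release it; the primary structure is a cantilever fixed at X.
Primary-structure tip deflection at Y by superposition:
  clockwise couple 124 at a = 8.6: M₀a(2L − a)/(2EI) = 6878/EI
  triangular load, peak 33 at the fixed end: w₀L⁴/(30EI) = 14690/EI
  δ_0 = 21568/EI
Tip deflection under a unit load at Y: L³/(3EI) = 414.1/EI.
Compatibility at Y: δ_0 − R_Y·δ_{YY} = 0, so R_Y = 21568/414.1 = 52.09 kN.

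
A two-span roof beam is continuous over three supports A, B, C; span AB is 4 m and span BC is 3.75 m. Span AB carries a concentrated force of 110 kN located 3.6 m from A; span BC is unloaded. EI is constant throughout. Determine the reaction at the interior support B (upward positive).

Insert a hinge at B; M_B is the redundant, and each span becomes simply supported.
End slopes at the hinge B, treating each span as simply supported:
  span AB: point load 110 at a = 3.6: Pab(L + a)/(6LEI) = 50.16/EI
  relative rotation θ_0 = (50.16 + 0)/EI = 50.16/EI
A unit hogging moment at B produces rotation L₁/(3EI) + L₂/(3EI) = 2.583/EI.
Slope continuity at B: θ_0 = M_B·2.583/EI, so M_B = 50.16/2.583 = 19.42 kN·m (hogging).
Span AB, ΣM about A with M_B applied at B: R_B^{AB}·4 = 396 + 19.42, so R_B^{AB} = 103.9 kN and R_A = 110 − 103.9 = 6.146 kN.
Span BC, ΣM about C: R_B^{BC}·3.75 = 0 + 19.42, so R_B^{BC} = 5.178 kN and R_C = 0 − 5.178 = -5.178 kN.
R_B = 103.9 + 5.178 = 109 kN.

R_B = 109 kN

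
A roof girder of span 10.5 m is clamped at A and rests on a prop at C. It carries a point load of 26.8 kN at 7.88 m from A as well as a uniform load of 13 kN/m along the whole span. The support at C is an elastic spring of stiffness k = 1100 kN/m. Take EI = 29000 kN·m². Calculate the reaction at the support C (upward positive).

R_C = 63.81 kN

Take the reaction at C as the redundant and release it; the primary structure is a cantilever fixed at A.
Free-end deflection of the primary structure under the applied loading (downward +):
  point load 26.8 at a = 7.88: Pa²(3L − a)/(6EI) = 6551/EI
  UDL 13: wL⁴/(8EI) = 19752/EI
  δ_0 = 26303/EI
Flexibility coefficient — unit upward force at C: δ_{CC} = L³/(3EI) = 385.9/EI.
With EI = 29000 kN·m²: δ_0 = 0.907 m and δ_{CC} = 0.013306 m/kN.
Compatibility — the spring shortens by R_C/k under the reaction it provides: δ_0 − R_C·δ_{CC} = R_C/k. With 1/k = 0.000909 m/kN, R_C = δ_0 / (δ_{CC} + 1/k) = 0.907 / (0.013306 + 0.000909) = 63.81 kN.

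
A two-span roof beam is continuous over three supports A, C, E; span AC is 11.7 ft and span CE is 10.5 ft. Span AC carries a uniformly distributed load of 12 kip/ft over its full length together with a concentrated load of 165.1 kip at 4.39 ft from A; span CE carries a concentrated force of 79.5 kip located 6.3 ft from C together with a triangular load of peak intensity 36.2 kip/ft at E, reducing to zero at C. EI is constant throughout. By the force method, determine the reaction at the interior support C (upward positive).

R_C = 308.4 kip

Release continuity at C by inserting a hinge; the redundant is the internal moment M_C. The primary structure is two simply-supported spans AC and CE.
End slopes at the hinge C, treating each span as simply supported:
  span AC: UDL 12: wL³/(24EI) = 800.8/EI
  span AC: point load 165.1 at a = 4.39: Pab(L + a)/(6LEI) = 1214/EI
  span CE: point load 79.5 at a = 6.3: Pab(L + b)/(6LEI) = 490.8/EI
  span CE: triangular load, peak 36.2: 7w₀L³/(360EI) = 814.8/EI
  relative rotation θ_0 = (2015 + 1306)/EI = 3321/EI
A unit hogging moment at C produces rotation L₁/(3EI) + L₂/(3EI) = 7.4/EI.
Compatibility: M_C·(L₁+L₂)/(3EI) = θ_0, giving M_C = 448.8 kip·ft (hogging).
Span AC, ΣM about A with M_C applied at C: R_C^{AC}·11.7 = 1546 + 448.8, so R_C^{AC} = 170.5 kip and R_A = 305.5 − 170.5 = 135 kip.
Span CE, ΣM about E: R_C^{CE}·10.5 = 999.1 + 448.8, so R_C^{CE} = 137.9 kip and R_E = 269.6 − 137.9 = 131.7 kip.
R_C = 170.5 + 137.9 = 308.4 kip.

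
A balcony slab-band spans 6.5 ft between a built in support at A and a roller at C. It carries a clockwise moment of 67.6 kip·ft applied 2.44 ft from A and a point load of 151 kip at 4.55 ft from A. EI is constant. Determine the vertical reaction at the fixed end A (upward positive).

R_A = 56.4 kip

Choose R_C as the redundant. The primary structure is the cantilever fixed at A.
Primary-structure tip deflection at C by superposition:
  clockwise couple 67.6 at a = 2.44: M₀a(2L − a)/(2EI) = 870.9/EI
  point load 151 at a = 4.55: Pa²(3L − a)/(6EI) = 7789/EI
  δ_0 = 8660/EI
Flexibility coefficient — unit upward force at C: δ_{CC} = L³/(3EI) = 91.54/EI.
The prop prevents deflection at C: R_C = δ_0/δ_{CC} = 8660/91.54 = 94.6 kip.
Vertical equilibrium: R_A = ΣP − R_C = 151 − 94.6 = 56.4 kip.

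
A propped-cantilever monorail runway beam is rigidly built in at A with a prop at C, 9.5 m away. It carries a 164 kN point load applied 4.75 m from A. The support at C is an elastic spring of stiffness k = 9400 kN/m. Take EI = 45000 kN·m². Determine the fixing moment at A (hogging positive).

Take the reaction at C as the redundant and release it; the primary structure is a cantilever fixed at A.
Free-end deflection of the primary structure under the applied loading (downward +):
  point load 164 at a = 4.75: Pa²(3L − a)/(6EI) = 14647/EI
Tip deflection under a unit load at C: L³/(3EI) = 285.8/EI.
With EI = 45000 kN·m²: δ_0 = 0.32548 m and δ_{CC} = 0.006351 m/kN.
Compatibility — the spring shortens by R_C/k under the reaction it provides: δ_0 − R_C·δ_{CC} = R_C/k. With 1/k = 0.000106 m/kN, R_C = δ_0 / (δ_{CC} + 1/k) = 0.32548 / (0.006351 + 0.000106) = 50.41 kN.
Moment equilibrium about A: M_A = Σ(load moments about A) − R_C·L = 779 − 50.41×9.5 = 300.1 kN·m.

M_A = 300.1 kN·m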